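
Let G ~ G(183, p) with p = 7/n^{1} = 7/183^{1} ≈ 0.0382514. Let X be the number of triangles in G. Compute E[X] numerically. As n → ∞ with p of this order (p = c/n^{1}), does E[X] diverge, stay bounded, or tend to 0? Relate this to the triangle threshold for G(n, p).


Number of potential triangles: C(183, 3) = 1004731.
Each occurs with probability p³ ≈ (0.0382514)³ ≈ 5.59681370e-05.
By linearity: E[X] = C(183, 3)·p³ ≈ 1004731 · 5.59681370e-05 ≈ 56.232922.
Here α = 1, so p = 7/n is exactly at the triangle threshold p ~ 1/n. Asymptotically E[X] → c³/6 = 7³/6 = 343/6 ≈ 57.166667, a bounded constant. In this regime the triangle count is asymptotically Poisson(c³/6).

E[X] ≈ 56.232922; in regime p = Θ(1/n^{1}) E[X] stays bounded (at the triangle threshold p ~ 1/n).


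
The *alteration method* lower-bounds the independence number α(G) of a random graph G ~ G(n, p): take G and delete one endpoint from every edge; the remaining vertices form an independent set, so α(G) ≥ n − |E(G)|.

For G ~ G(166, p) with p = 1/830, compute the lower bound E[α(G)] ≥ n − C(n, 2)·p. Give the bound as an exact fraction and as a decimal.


E[|E(G)|] = C(166, 2)·p = 13695 · (1/830) = 33/2.
E[α(G)] ≥ n − E[|E(G)|] = 166 − 33/2 = 299/2.
Numerically: ≈ 149.50000.
(This is only a lower bound; the true E[α(G)] may be larger.)

E[α(G)] ≥ 299/2 ≈ 149.50000.


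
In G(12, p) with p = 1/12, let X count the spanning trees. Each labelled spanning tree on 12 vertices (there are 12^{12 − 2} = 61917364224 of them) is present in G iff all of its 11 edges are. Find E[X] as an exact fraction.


K_12 has 12^{12 − 2} = 61917364224 labelled spanning trees.
For each such spanning tree H, let X_H = 1 if all 11 edges of H are present in G. Then P[X_H = 1] = p^{11} = (1/12)^{11} = 1/743008370688.
Summing the indicators: E[X] = Σ_H E[X_H] = 61917364224 · p^{11} = 61917364224 · 1/743008370688 = 1/12.
Numerically: E[X] ≈ 0.0833333.

E[X] = 61917364224 · (1/12)^{11} = 1/12 ≈ 0.0833333.


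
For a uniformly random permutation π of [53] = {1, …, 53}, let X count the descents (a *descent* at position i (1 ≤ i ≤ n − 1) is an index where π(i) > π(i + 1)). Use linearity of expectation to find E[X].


Write X = Σ X_I over i = 1, …, 52, with X_I the indicator of one descent.
There are 52 indicators.
For each fixed i, the pair (π(i), π(i+1)) is a uniformly random ordered pair of distinct values from {1, …, 53}; by symmetry P[π(i) > π(i+1)] = 1/2.
By linearity: E[X] = 52 · (1/2) = (53 − 1) · (1/2) = 26 ≈ 26.000.

E[X] = 26 = 26.000.


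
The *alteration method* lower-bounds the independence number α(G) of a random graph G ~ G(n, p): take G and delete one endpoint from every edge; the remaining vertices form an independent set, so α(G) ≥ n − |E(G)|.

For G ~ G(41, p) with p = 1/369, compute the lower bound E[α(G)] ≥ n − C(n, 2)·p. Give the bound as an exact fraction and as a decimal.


E[|E(G)|] = C(41, 2)·p = 820 · (1/369) = 20/9.
E[α(G)] ≥ n − E[|E(G)|] = 41 − 20/9 = 349/9.
Numerically: ≈ 38.778.
(This is only a lower bound; the true E[α(G)] may be larger.)

E[α(G)] ≥ 349/9 ≈ 38.778.


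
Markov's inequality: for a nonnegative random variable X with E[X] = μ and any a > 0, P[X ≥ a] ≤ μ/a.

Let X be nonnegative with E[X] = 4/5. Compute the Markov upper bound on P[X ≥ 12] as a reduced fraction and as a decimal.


μ = E[X] = 4/5, a = 12.
Markov: P[X ≥ 12] ≤ μ/a = (4/5)/12 = 1/15.
Numerically: ≈ 0.06667.
(Since a = 12 > μ = 0.80000, the bound 1/15 is < 1 and informative.)

P[X ≥ 12] ≤ 1/15 ≈ 0.06667.


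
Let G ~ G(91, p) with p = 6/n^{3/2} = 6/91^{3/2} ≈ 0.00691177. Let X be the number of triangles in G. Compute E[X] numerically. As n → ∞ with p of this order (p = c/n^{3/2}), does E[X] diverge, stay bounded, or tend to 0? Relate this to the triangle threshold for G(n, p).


Number of potential triangles: C(91, 3) = 121485.
Each occurs with probability p³ ≈ (0.00691177)³ ≈ 3.30192714e-07.
By linearity: E[X] = C(91, 3)·p³ ≈ 121485 · 3.30192714e-07 ≈ 0.040113.
Since α = 3/2 > 1, p = c/n^{3/2} = o(1/n) is below the triangle threshold p ~ 1/n. Asymptotically E[X] ~ (c³/6)·n^{3(1−α)} = (6³/6)·n^{-1.5} → 0, so by Markov's inequality G has no triangles w.h.p.

E[X] ≈ 0.040113; in regime p = Θ(1/n^{3/2}) E[X] tends to 0 (below the triangle threshold p ~ 1/n).


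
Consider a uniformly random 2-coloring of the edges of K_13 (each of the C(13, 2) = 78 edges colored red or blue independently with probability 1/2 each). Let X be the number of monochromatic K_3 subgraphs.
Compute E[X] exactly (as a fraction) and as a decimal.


Let X = Σ_S X_S over the C(13, 3) = 286 subsets S of size 3, where X_S = 1 if the K_3 on S is monochromatic.
For a fixed S, the K_3 on S has C(3, 2) = 3 edges. P[all 3 edges red] = (1/2)^3, and likewise for blue, so P[monochromatic] = 2·(1/2)^3 = 2^{1 − 3} = 1/4.
Summing: E[X] = C(13, 3) · 2^{1 − 3} = 286 · 1/4 = 143/2.
Numerically: E[X] ≈ 71.500.

E[X] = C(13,3)·2^(1−C(3,2)) = 143/2 ≈ 71.500.


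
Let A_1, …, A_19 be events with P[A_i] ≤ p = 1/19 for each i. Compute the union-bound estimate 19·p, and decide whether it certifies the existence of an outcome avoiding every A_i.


Union bound: P[∪_{i=1}^{19} A_i] ≤ Σ_i P[A_i] ≤ 19·p = 19·(1/19) = 1.
Numerically: 1 ≈ 1.00000.
Is 1 < 1? NO.
Since the bound 1 is ≥ 1, the union bound is uninformative here; it does NOT by itself certify existence.

19·p = 1 ≈ 1.00000; existence NOT certified by the union bound.


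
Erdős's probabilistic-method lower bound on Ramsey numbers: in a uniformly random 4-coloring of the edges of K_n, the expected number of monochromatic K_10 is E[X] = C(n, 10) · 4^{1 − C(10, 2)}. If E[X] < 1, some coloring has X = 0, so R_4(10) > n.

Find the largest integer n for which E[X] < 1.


We need C(n, 10) · 4^{1 − 45} < 1, i.e. C(n, 10) < 4^{45 − 1} = 309485009821345068724781056.
Check values of n near the boundary:
  n = 2017: C(2017, 10) = 300324964434452596180990448; 300324964434452596180990448 < 309485009821345068724781056? YES
  n = 2018: C(2018, 10) = 301820606687612220663963508; 301820606687612220663963508 < 309485009821345068724781056? YES
  n = 2019: C(2019, 10) = 303322949179835278009229628; 303322949179835278009229628 < 309485009821345068724781056? YES
  n = 2020: C(2020, 10) = 304832018578739931133653656; 304832018578739931133653656 < 309485009821345068724781056? YES
  n = 2021: C(2021, 10) = 306347841644770462864800616; 306347841644770462864800616 < 309485009821345068724781056? YES
  n = 2022: C(2022, 10) = 307870445231474093395937796; 307870445231474093395937796 < 309485009821345068724781056? YES
  n = 2023: C(2023, 10) = 309399856285778485315440716; 309399856285778485315440716 < 309485009821345068724781056? YES
  n = 2024: C(2024, 10) = 310936101848269937576192656; 310936101848269937576192656 < 309485009821345068724781056? NO
The largest n with C(n, 10) < 309485009821345068724781056 is n = 2023 (where E[X] = 77349964071444621328860179/77371252455336267181195264 ≈ 0.9997249). Hence R_4(10) > 2023, i.e. R_4(10) ≥ 2024.

Largest n = 2023; hence R_4(10) > 2023.


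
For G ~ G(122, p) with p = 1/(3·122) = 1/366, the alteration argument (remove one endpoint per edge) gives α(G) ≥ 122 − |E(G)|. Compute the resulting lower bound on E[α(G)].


E[|E(G)|] = C(122, 2)·p = 7381 · (1/366) = 121/6.
E[α(G)] ≥ n − E[|E(G)|] = 122 − 121/6 = 611/6.
Numerically: ≈ 101.8333.
(This is only a lower bound; the true E[α(G)] may be larger.)

E[α(G)] ≥ 611/6 ≈ 101.8333.


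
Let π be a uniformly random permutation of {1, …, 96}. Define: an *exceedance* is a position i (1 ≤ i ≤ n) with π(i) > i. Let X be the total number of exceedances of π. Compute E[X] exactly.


Write X = Σ_{i=1}^{96} X_i, where X_i = 1_{π(i) > i}.
For each fixed i, π(i) is uniform over {1, …, 96} (marginal of a uniform permutation), so P[π(i) > i] = (n − i)/n. Summing: Σ_{i=1}^{96} (n − i)/n = (0 + 1 + … + 95)/96 = 96(96 − 1)/(2·96) = (96 − 1)/2.
Hence E[X] = Σ_{i=1}^{96} (96 − i)/96 = 95/2 ≈ 47.5000.

E[X] = 95/2 = 47.5000.


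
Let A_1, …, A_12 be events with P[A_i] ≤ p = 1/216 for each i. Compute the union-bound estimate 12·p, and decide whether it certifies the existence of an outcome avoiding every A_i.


Union bound: P[∪_{i=1}^{12} A_i] ≤ Σ_i P[A_i] ≤ 12·p = 12·(1/216) = 1/18.
Numerically: 1/18 ≈ 0.0556.
Is 1/18 < 1? YES.
Since P[∪ A_i] ≤ 1/18 < 1, the complement has P[∩ A_i^c] ≥ 1 − 1/18 = 17/18 > 0, so some outcome avoids every A_i.

12·p = 1/18 ≈ 0.0556; existence CERTIFIED by the union bound.


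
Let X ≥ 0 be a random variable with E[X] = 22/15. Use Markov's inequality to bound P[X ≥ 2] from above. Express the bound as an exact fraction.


μ = E[X] = 22/15, a = 2.
Markov: P[X ≥ 2] ≤ μ/a = (22/15)/2 = 11/15.
Numerically: ≈ 0.733.
(Since a = 2 > μ = 1.467, the bound 11/15 is < 1 and informative.)

P[X ≥ 2] ≤ 11/15 ≈ 0.733.


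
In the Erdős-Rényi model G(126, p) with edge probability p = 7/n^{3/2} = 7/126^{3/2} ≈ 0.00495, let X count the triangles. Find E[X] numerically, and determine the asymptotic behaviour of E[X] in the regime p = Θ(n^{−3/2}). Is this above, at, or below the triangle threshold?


Number of potential triangles: C(126, 3) = 325500.
Each occurs with probability p³ ≈ (0.00495)³ ≈ 1.21235e-07.
By linearity: E[X] = C(126, 3)·p³ ≈ 325500 · 1.21235e-07 ≈ 0.039.
Since α = 3/2 > 1, p = c/n^{3/2} = o(1/n) is below the triangle threshold p ~ 1/n. Asymptotically E[X] ~ (c³/6)·n^{3(1−α)} = (7³/6)·n^{-1.5} → 0, so by Markov's inequality G has no triangles w.h.p.

E[X] ≈ 0.039; in regime p = Θ(1/n^{3/2}) E[X] tends to 0 (below the triangle threshold p ~ 1/n).


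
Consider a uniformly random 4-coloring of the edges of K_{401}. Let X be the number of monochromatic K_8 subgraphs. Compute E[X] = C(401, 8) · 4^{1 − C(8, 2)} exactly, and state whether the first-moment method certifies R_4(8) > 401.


E[X] = C(401, 8) · 4^{1 − 28} = 15456772627710150 · 4^{−27} = 15456772627710150/18014398509481984.
As a reduced fraction: E[X] = 7728386313855075/9007199254740992 ≈ 0.8580.
Is E[X] < 1? YES.
Since E[X] < 1, there exists a 4-coloring of K_{401} with no monochromatic K_8; hence R_4(8) > 401.

E[X] = 7728386313855075/9007199254740992 ≈ 0.8580; E[X] < 1, so R_4(8) > 401.


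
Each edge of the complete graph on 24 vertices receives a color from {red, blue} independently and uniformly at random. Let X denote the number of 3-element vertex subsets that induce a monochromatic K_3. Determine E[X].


Let X = Σ_S X_S over the C(24, 3) = 2024 subsets S of size 3, where X_S = 1 if the K_3 on S is monochromatic.
For a fixed S, the K_3 on S has C(3, 2) = 3 edges. P[all 3 edges red] = (1/2)^3, and likewise for blue, so P[monochromatic] = 2·(1/2)^3 = 2^{1 − 3} = 1/4.
Summing: E[X] = C(24, 3) · 2^{1 − 3} = 2024 · 1/4 = 506.
Numerically: E[X] ≈ 506.00000.

E[X] = C(24,3)·2^(1−C(3,2)) = 506 ≈ 506.00000.


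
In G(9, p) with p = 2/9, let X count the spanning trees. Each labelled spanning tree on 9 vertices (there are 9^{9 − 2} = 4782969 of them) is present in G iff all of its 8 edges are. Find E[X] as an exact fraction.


K_9 has 9^{9 − 2} = 4782969 labelled spanning trees.
For each such spanning tree H, let X_H = 1 if all 8 edges of H are present in G. Then P[X_H = 1] = p^{8} = (2/9)^{8} = 256/43046721.
By linearity of expectation: E[X] = Σ_H E[X_H] = 4782969 · p^{8} = 4782969 · 256/43046721 = 256/9.
Numerically: E[X] ≈ 28.4444.

E[X] = 4782969 · (2/9)^{8} = 256/9 ≈ 28.4444.


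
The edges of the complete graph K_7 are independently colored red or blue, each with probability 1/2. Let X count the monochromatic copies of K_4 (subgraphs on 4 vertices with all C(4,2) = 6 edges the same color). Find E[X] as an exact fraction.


Let X = Σ_S X_S over the C(7, 4) = 35 subsets S of size 4, where X_S = 1 if the K_4 on S is monochromatic.
For a fixed S, the K_4 on S has C(4, 2) = 6 edges. P[all 6 edges red] = (1/2)^6, and likewise for blue, so P[monochromatic] = 2·(1/2)^6 = 2^{1 − 6} = 1/32.
Summing: E[X] = C(7, 4) · 2^{1 − 6} = 35 · 1/32 = 35/32.
Numerically: E[X] ≈ 1.093750.

E[X] = C(7,4)·2^(1−C(4,2)) = 35/32 ≈ 1.093750.


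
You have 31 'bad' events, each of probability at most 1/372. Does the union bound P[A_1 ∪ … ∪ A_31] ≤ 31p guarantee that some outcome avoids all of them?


Union bound: P[∪_{i=1}^{31} A_i] ≤ Σ_i P[A_i] ≤ 31·p = 31·(1/372) = 1/12.
Numerically: 1/12 ≈ 0.0833.
Is 1/12 < 1? YES.
Since P[∪ A_i] ≤ 1/12 < 1, the complement has P[∩ A_i^c] ≥ 1 − 1/12 = 11/12 > 0, so some outcome avoids every A_i.

31·p = 1/12 ≈ 0.0833; existence CERTIFIED by the union bound.


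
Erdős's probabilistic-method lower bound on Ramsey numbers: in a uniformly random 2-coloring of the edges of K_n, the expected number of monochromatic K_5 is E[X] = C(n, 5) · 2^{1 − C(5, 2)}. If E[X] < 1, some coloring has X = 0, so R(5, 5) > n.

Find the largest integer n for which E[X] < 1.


We need C(n, 5) · 2^{1 − 10} < 1, i.e. C(n, 5) < 2^{10 − 1} = 512.
Check values of n near the boundary:
  n = 7: C(7, 5) = 21; 21 < 512? YES
  n = 8: C(8, 5) = 56; 56 < 512? YES
  n = 9: C(9, 5) = 126; 126 < 512? YES
  n = 10: C(10, 5) = 252; 252 < 512? YES
  n = 11: C(11, 5) = 462; 462 < 512? YES
  n = 12: C(12, 5) = 792; 792 < 512? NO
  n = 13: C(13, 5) = 1287; 1287 < 512? NO
The largest n with C(n, 5) < 512 is n = 11 (where E[X] = 231/256 ≈ 0.9023). Hence R(5, 5) > 11, i.e. R(5, 5) ≥ 12.

Largest n = 11; hence R(5, 5) > 11.


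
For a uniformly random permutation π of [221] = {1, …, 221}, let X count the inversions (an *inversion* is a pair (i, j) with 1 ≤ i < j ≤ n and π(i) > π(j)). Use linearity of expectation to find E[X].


Write X = Σ X_I over the C(221, 2) = 24310 pairs i < j, with X_I the indicator of one inversion.
There are 24310 indicators.
For each fixed pair i < j, the values π(i) and π(j) are two distinct elements of {1, …, 221} in uniformly random order; by symmetry P[π(i) > π(j)] = 1/2.
By linearity: E[X] = 24310 · (1/2) = C(221, 2) · (1/2) = 24310/2 = 12155 ≈ 12155.000.

E[X] = 12155 = 12155.000.


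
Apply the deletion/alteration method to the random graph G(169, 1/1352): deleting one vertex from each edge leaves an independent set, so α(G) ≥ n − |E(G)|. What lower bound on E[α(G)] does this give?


E[|E(G)|] = C(169, 2)·p = 14196 · (1/1352) = 21/2.
E[α(G)] ≥ n − E[|E(G)|] = 169 − 21/2 = 317/2.
Numerically: ≈ 158.500000.
(This is only a lower bound; the true E[α(G)] may be larger.)

E[α(G)] ≥ 317/2 ≈ 158.500000.


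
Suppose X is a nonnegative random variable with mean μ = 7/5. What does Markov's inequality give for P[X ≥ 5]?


μ = E[X] = 7/5, a = 5.
Markov: P[X ≥ 5] ≤ μ/a = (7/5)/5 = 7/25.
Numerically: ≈ 0.280000.
(Since a = 5 > μ = 1.400000, the bound 7/25 is < 1 and informative.)

P[X ≥ 5] ≤ 7/25 ≈ 0.280000.


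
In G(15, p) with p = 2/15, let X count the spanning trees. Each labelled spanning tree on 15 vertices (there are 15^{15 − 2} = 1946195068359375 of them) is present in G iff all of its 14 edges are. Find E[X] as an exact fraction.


K_15 has 15^{15 − 2} = 1946195068359375 labelled spanning trees.
For each such spanning tree H, let X_H = 1 if all 14 edges of H are present in G. Then P[X_H = 1] = p^{14} = (2/15)^{14} = 16384/29192926025390625.
By linearity: E[X] = Σ_H E[X_H] = 1946195068359375 · p^{14} = 1946195068359375 · 16384/29192926025390625 = 16384/15.
Numerically: E[X] ≈ 1.09e+03.

E[X] = 1946195068359375 · (2/15)^{14} = 16384/15 ≈ 1.09e+03.


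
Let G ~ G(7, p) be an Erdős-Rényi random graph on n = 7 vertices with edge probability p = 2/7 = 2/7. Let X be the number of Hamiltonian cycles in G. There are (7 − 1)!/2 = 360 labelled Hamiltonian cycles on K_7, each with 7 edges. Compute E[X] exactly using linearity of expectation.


K_7 has (7 − 1)!/2 = 360 labelled Hamiltonian cycles.
For each such Hamiltonian cycle H, let X_H = 1 if all 7 edges of H are present in G. Then P[X_H = 1] = p^{7} = (2/7)^{7} = 128/823543.
By linearity: E[X] = Σ_H E[X_H] = 360 · p^{7} = 360 · 128/823543 = 46080/823543.
Numerically: E[X] ≈ 0.0559534.

E[X] = 360 · (2/7)^{7} = 46080/823543 ≈ 0.0559534.


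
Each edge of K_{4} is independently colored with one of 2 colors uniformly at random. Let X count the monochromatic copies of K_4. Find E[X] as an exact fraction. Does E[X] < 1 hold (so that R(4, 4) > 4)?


E[X] = C(4, 4) · 2^{1 − 6} = 1 · 2^{−5} = 1/32.
As a reduced fraction: E[X] = 1/32 ≈ 0.03125.
Is E[X] < 1? YES.
Since E[X] < 1, there exists a 2-coloring of K_{4} with no monochromatic K_4; hence R(4, 4) > 4.

E[X] = 1/32 ≈ 0.03125; E[X] < 1, so R(4, 4) > 4.


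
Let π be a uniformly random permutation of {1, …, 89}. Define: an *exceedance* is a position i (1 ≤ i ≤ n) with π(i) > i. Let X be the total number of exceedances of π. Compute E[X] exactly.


Write X = Σ_{i=1}^{89} X_i, where X_i = 1_{π(i) > i}.
For each fixed i, π(i) is uniform over {1, …, 89} (marginal of a uniform permutation), so P[π(i) > i] = (n − i)/n. Summing: Σ_{i=1}^{89} (n − i)/n = (0 + 1 + … + 88)/89 = 89(89 − 1)/(2·89) = (89 − 1)/2.
Hence E[X] = Σ_{i=1}^{89} (89 − i)/89 = 44 ≈ 44.00000.

E[X] = 44 = 44.00000.


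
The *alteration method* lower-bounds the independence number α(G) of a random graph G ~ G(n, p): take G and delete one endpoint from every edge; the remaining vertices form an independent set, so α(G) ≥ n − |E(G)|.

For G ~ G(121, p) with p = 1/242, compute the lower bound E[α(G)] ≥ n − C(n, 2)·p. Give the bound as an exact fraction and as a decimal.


E[|E(G)|] = C(121, 2)·p = 7260 · (1/242) = 30.
E[α(G)] ≥ n − E[|E(G)|] = 121 − 30 = 91.
Numerically: ≈ 91.00000.
(This is only a lower bound; the true E[α(G)] may be larger.)

E[α(G)] ≥ 91 ≈ 91.00000.


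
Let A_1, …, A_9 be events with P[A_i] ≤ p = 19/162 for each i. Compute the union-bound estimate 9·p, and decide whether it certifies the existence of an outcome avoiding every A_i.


Union bound: P[∪_{i=1}^{9} A_i] ≤ Σ_i P[A_i] ≤ 9·p = 9·(19/162) = 19/18.
Numerically: 19/18 ≈ 1.056.
Is 19/18 < 1? NO.
Since the bound 19/18 is ≥ 1, the union bound is uninformative here; it does NOT by itself certify existence.

9·p = 19/18 ≈ 1.056; existence NOT certified by the union bound.


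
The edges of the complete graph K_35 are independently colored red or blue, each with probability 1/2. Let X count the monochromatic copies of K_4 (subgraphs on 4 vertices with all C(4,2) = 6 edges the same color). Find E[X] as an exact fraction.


Let X = Σ_S X_S over the C(35, 4) = 52360 subsets S of size 4, where X_S = 1 if the K_4 on S is monochromatic.
For a fixed S, the K_4 on S has C(4, 2) = 6 edges. P[all 6 edges red] = (1/2)^6, and likewise for blue, so P[monochromatic] = 2·(1/2)^6 = 2^{1 − 6} = 1/32.
By linearity: E[X] = C(35, 4) · 2^{1 − 6} = 52360 · 1/32 = 6545/4.
Numerically: E[X] ≈ 1636.25000.

E[X] = C(35,4)·2^(1−C(4,2)) = 6545/4 ≈ 1636.25000.


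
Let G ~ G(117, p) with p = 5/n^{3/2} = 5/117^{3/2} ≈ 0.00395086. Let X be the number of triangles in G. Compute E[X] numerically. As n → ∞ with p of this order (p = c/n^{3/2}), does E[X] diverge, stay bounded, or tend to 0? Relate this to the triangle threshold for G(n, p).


Number of potential triangles: C(117, 3) = 260130.
Each occurs with probability p³ ≈ (0.00395086)³ ≈ 6.16699555e-08.
By linearity: E[X] = C(117, 3)·p³ ≈ 260130 · 6.16699555e-08 ≈ 0.016042.
Since α = 3/2 > 1, p = c/n^{3/2} = o(1/n) is below the triangle threshold p ~ 1/n. Asymptotically E[X] ~ (c³/6)·n^{3(1−α)} = (5³/6)·n^{-1.5} → 0, so by Markov's inequality G has no triangles w.h.p.

E[X] ≈ 0.016042; in regime p = Θ(1/n^{3/2}) E[X] tends to 0 (below the triangle threshold p ~ 1/n).


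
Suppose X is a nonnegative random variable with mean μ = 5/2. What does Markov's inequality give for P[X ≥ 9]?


μ = E[X] = 5/2, a = 9.
Markov: P[X ≥ 9] ≤ μ/a = (5/2)/9 = 5/18.
Numerically: ≈ 0.278.
(Since a = 9 > μ = 2.500, the bound 5/18 is < 1 and informative.)

P[X ≥ 9] ≤ 5/18 ≈ 0.278.


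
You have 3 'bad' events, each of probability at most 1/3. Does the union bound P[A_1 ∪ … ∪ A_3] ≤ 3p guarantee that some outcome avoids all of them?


Union bound: P[∪_{i=1}^{3} A_i] ≤ Σ_i P[A_i] ≤ 3·p = 3·(1/3) = 1.
Numerically: 1 ≈ 1.000000.
Is 1 < 1? NO.
Since the bound 1 is ≥ 1, the union bound is uninformative here; it does NOT by itself certify existence.

3·p = 1 ≈ 1.000000; existence NOT certified by the union bound.


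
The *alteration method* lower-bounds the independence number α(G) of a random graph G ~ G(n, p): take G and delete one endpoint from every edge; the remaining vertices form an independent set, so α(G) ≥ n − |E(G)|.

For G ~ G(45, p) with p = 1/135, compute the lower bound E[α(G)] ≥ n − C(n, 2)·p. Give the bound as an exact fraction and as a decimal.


E[|E(G)|] = C(45, 2)·p = 990 · (1/135) = 22/3.
E[α(G)] ≥ n − E[|E(G)|] = 45 − 22/3 = 113/3.
Numerically: ≈ 37.6667.
(This is only a lower bound; the true E[α(G)] may be larger.)

E[α(G)] ≥ 113/3 ≈ 37.6667.


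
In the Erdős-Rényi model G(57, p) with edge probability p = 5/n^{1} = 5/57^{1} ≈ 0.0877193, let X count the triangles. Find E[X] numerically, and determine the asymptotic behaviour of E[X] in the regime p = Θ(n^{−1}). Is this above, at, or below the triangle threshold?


Number of potential triangles: C(57, 3) = 29260.
Each occurs with probability p³ ≈ (0.0877193)³ ≈ 6.74971516e-04.
By linearity: E[X] = C(57, 3)·p³ ≈ 29260 · 6.74971516e-04 ≈ 19.749667.
Here α = 1, so p = 5/n is exactly at the triangle threshold p ~ 1/n. Asymptotically E[X] → c³/6 = 5³/6 = 125/6 ≈ 20.833333, a bounded constant. In this regime the triangle count is asymptotically Poisson(c³/6).

E[X] ≈ 19.749667; in regime p = Θ(1/n^{1}) E[X] stays bounded (at the triangle threshold p ~ 1/n).


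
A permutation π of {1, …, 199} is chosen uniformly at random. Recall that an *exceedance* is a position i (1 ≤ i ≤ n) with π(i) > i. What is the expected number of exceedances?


Write X = Σ_{i=1}^{199} X_i, where X_i = 1_{π(i) > i}.
For each fixed i, π(i) is uniform over {1, …, 199} (marginal of a uniform permutation), so P[π(i) > i] = (n − i)/n. Summing: Σ_{i=1}^{199} (n − i)/n = (0 + 1 + … + 198)/199 = 199(199 − 1)/(2·199) = (199 − 1)/2.
Hence E[X] = Σ_{i=1}^{199} (199 − i)/199 = 99 ≈ 99.000.

E[X] = 99 = 99.000.


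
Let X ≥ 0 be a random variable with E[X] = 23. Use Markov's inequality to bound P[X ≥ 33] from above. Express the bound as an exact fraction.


μ = E[X] = 23, a = 33.
Markov: P[X ≥ 33] ≤ μ/a = (23)/33 = 23/33.
Numerically: ≈ 0.69697.
(Since a = 33 > μ = 23.00000, the bound 23/33 is < 1 and informative.)

P[X ≥ 33] ≤ 23/33 ≈ 0.69697.


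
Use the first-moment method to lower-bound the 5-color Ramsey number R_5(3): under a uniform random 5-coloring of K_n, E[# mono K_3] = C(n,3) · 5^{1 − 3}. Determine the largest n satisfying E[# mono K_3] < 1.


We need C(n, 3) · 5^{1 − 3} < 1, i.e. C(n, 3) < 5^{3 − 1} = 25.
Check values of n near the boundary:
  n = 3: C(3, 3) = 1; 1 < 25? YES
  n = 4: C(4, 3) = 4; 4 < 25? YES
  n = 5: C(5, 3) = 10; 10 < 25? YES
  n = 6: C(6, 3) = 20; 20 < 25? YES
  n = 7: C(7, 3) = 35; 35 < 25? NO
  n = 8: C(8, 3) = 56; 56 < 25? NO
  n = 9: C(9, 3) = 84; 84 < 25? NO
The largest n with C(n, 3) < 25 is n = 6 (where E[X] = 4/5 ≈ 0.8000). Hence R_5(3) > 6, i.e. R_5(3) ≥ 7.

Largest n = 6; hence R_5(3) > 6.


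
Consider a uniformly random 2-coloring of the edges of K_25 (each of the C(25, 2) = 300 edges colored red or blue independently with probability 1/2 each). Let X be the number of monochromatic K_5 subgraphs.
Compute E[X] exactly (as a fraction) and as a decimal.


Let X = Σ_S X_S over the C(25, 5) = 53130 subsets S of size 5, where X_S = 1 if the K_5 on S is monochromatic.
For a fixed S, the K_5 on S has C(5, 2) = 10 edges. P[all 10 edges red] = (1/2)^10, and likewise for blue, so P[monochromatic] = 2·(1/2)^10 = 2^{1 − 10} = 1/512.
By linearity: E[X] = C(25, 5) · 2^{1 − 10} = 53130 · 1/512 = 26565/256.
Numerically: E[X] ≈ 103.7695.

E[X] = C(25,5)·2^(1−C(5,2)) = 26565/256 ≈ 103.7695.


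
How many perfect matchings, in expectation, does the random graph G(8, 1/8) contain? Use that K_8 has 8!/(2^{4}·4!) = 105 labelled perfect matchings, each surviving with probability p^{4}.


K_8 has 8!/(2^{4}·4!) = 105 labelled perfect matchings.
For each such perfect matching H, let X_H = 1 if all 4 edges of H are present in G. Then P[X_H = 1] = p^{4} = (1/8)^{4} = 1/4096.
By linearity of expectation: E[X] = Σ_H E[X_H] = 105 · p^{4} = 105 · 1/4096 = 105/4096.
Numerically: E[X] ≈ 0.0256348.

E[X] = 105 · (1/8)^{4} = 105/4096 ≈ 0.0256348.


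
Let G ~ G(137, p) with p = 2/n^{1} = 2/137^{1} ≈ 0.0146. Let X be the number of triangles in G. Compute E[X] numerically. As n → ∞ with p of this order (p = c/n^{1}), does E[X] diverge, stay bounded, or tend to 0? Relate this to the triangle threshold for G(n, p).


Number of potential triangles: C(137, 3) = 419220.
Each occurs with probability p³ ≈ (0.0146)³ ≈ 3.11120e-06.
By linearity: E[X] = C(137, 3)·p³ ≈ 419220 · 3.11120e-06 ≈ 1.304.
Here α = 1, so p = 2/n is exactly at the triangle threshold p ~ 1/n. Asymptotically E[X] → c³/6 = 2³/6 = 4/3 ≈ 1.333, a bounded constant. In this regime the triangle count is asymptotically Poisson(c³/6).

E[X] ≈ 1.304; in regime p = Θ(1/n^{1}) E[X] stays bounded (at the triangle threshold p ~ 1/n).


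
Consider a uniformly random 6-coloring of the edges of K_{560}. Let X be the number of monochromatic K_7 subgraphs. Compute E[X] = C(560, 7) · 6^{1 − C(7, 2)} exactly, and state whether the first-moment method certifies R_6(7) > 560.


E[X] = C(560, 7) · 6^{1 − 21} = 3300169391659920 · 6^{−20} = 3300169391659920/3656158440062976.
As a reduced fraction: E[X] = 68753528992915/76169967501312 ≈ 0.902633.
Is E[X] < 1? YES.
Since E[X] < 1, there exists a 6-coloring of K_{560} with no monochromatic K_7; hence R_6(7) > 560.

E[X] = 68753528992915/76169967501312 ≈ 0.902633; E[X] < 1, so R_6(7) > 560.


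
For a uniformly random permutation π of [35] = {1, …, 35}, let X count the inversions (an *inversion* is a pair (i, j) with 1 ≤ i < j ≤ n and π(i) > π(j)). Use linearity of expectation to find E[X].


Write X = Σ X_I over the C(35, 2) = 595 pairs i < j, with X_I the indicator of one inversion.
There are 595 indicators.
For each fixed pair i < j, the values π(i) and π(j) are two distinct elements of {1, …, 35} in uniformly random order; by symmetry P[π(i) > π(j)] = 1/2.
By linearity: E[X] = 595 · (1/2) = C(35, 2) · (1/2) = 595/2 = 595/2 ≈ 297.500000.

E[X] = 595/2 = 297.500000.


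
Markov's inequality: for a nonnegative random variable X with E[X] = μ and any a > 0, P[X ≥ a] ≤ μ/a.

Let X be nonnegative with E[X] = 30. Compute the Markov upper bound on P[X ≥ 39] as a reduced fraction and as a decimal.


μ = E[X] = 30, a = 39.
Markov: P[X ≥ 39] ≤ μ/a = (30)/39 = 10/13.
Numerically: ≈ 0.769231.
(Since a = 39 > μ = 30.000000, the bound 10/13 is < 1 and informative.)

P[X ≥ 39] ≤ 10/13 ≈ 0.769231.


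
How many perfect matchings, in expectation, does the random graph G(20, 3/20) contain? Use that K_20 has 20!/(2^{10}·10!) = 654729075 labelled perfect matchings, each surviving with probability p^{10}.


K_20 has 20!/(2^{10}·10!) = 654729075 labelled perfect matchings.
For each such perfect matching H, let X_H = 1 if all 10 edges of H are present in G. Then P[X_H = 1] = p^{10} = (3/20)^{10} = 59049/10240000000000.
By linearity: E[X] = Σ_H E[X_H] = 654729075 · p^{10} = 654729075 · 59049/10240000000000 = 1546443885987/409600000000.
Numerically: E[X] ≈ 3.78.

E[X] = 654729075 · (3/20)^{10} = 1546443885987/409600000000 ≈ 3.78.


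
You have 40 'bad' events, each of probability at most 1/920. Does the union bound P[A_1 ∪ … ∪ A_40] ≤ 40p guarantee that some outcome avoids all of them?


Union bound: P[∪_{i=1}^{40} A_i] ≤ Σ_i P[A_i] ≤ 40·p = 40·(1/920) = 1/23.
Numerically: 1/23 ≈ 0.043478.
Is 1/23 < 1? YES.
Since P[∪ A_i] ≤ 1/23 < 1, the complement has P[∩ A_i^c] ≥ 1 − 1/23 = 22/23 > 0, so some outcome avoids every A_i.

40·p = 1/23 ≈ 0.043478; existence CERTIFIED by the union bound.


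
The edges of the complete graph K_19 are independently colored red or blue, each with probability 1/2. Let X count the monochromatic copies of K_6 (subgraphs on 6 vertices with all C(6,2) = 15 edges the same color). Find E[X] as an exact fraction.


Let X = Σ_S X_S over the C(19, 6) = 27132 subsets S of size 6, where X_S = 1 if the K_6 on S is monochromatic.
For a fixed S, the K_6 on S has C(6, 2) = 15 edges. P[all 15 edges red] = (1/2)^15, and likewise for blue, so P[monochromatic] = 2·(1/2)^15 = 2^{1 − 15} = 1/16384.
By linearity of expectation: E[X] = C(19, 6) · 2^{1 − 15} = 27132 · 1/16384 = 6783/4096.
Numerically: E[X] ≈ 1.656006.

E[X] = C(19,6)·2^(1−C(6,2)) = 6783/4096 ≈ 1.656006.


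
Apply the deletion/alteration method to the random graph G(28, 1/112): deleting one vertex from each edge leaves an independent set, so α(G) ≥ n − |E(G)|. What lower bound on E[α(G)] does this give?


E[|E(G)|] = C(28, 2)·p = 378 · (1/112) = 27/8.
E[α(G)] ≥ n − E[|E(G)|] = 28 − 27/8 = 197/8.
Numerically: ≈ 24.625.
(This is only a lower bound; the true E[α(G)] may be larger.)

E[α(G)] ≥ 197/8 ≈ 24.625.


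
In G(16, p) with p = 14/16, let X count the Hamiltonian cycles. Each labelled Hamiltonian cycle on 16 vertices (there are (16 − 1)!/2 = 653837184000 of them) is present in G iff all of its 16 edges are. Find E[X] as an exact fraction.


K_16 has (16 − 1)!/2 = 653837184000 labelled Hamiltonian cycles.
For each such Hamiltonian cycle H, let X_H = 1 if all 16 edges of H are present in G. Then P[X_H = 1] = p^{16} = (7/8)^{16} = 33232930569601/281474976710656.
Summing the indicators: E[X] = Σ_H E[X_H] = 653837184000 · p^{16} = 653837184000 · 33232930569601/281474976710656 = 21219654042671322112875/274877906944.
Numerically: E[X] ≈ 7.72e+10.

E[X] = 653837184000 · (7/8)^{16} = 21219654042671322112875/274877906944 ≈ 7.72e+10.


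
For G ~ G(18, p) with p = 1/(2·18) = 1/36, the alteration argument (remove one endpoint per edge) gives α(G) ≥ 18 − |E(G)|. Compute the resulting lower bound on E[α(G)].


E[|E(G)|] = C(18, 2)·p = 153 · (1/36) = 17/4.
E[α(G)] ≥ n − E[|E(G)|] = 18 − 17/4 = 55/4.
Numerically: ≈ 13.750.
(This is only a lower bound; the true E[α(G)] may be larger.)

E[α(G)] ≥ 55/4 ≈ 13.750.


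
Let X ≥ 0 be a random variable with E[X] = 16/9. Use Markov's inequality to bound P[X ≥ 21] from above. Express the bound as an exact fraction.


μ = E[X] = 16/9, a = 21.
Markov: P[X ≥ 21] ≤ μ/a = (16/9)/21 = 16/189.
Numerically: ≈ 0.08466.
(Since a = 21 > μ = 1.77778, the bound 16/189 is < 1 and informative.)

P[X ≥ 21] ≤ 16/189 ≈ 0.08466.


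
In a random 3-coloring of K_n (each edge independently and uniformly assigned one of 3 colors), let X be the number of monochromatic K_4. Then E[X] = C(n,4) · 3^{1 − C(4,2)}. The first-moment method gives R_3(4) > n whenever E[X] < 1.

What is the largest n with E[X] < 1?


We need C(n, 4) · 3^{1 − 6} < 1, i.e. C(n, 4) < 3^{6 − 1} = 243.
Check values of n near the boundary:
  n = 5: C(5, 4) = 5; 5 < 243? YES
  n = 6: C(6, 4) = 15; 15 < 243? YES
  n = 7: C(7, 4) = 35; 35 < 243? YES
  n = 8: C(8, 4) = 70; 70 < 243? YES
  n = 9: C(9, 4) = 126; 126 < 243? YES
  n = 10: C(10, 4) = 210; 210 < 243? YES
  n = 11: C(11, 4) = 330; 330 < 243? NO
  n = 12: C(12, 4) = 495; 495 < 243? NO
The largest n with C(n, 4) < 243 is n = 10 (where E[X] = 70/81 ≈ 0.86420). Hence R_3(4) > 10, i.e. R_3(4) ≥ 11.

Largest n = 10; hence R_3(4) > 10.


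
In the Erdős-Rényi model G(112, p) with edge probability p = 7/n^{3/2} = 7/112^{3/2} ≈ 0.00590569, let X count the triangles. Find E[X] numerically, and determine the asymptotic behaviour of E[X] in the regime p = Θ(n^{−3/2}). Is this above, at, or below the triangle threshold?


Number of potential triangles: C(112, 3) = 227920.
Each occurs with probability p³ ≈ (0.00590569)³ ≈ 2.05974292e-07.
By linearity: E[X] = C(112, 3)·p³ ≈ 227920 · 2.05974292e-07 ≈ 0.046946.
Since α = 3/2 > 1, p = c/n^{3/2} = o(1/n) is below the triangle threshold p ~ 1/n. Asymptotically E[X] ~ (c³/6)·n^{3(1−α)} = (7³/6)·n^{-1.5} → 0, so by Markov's inequality G has no triangles w.h.p.

E[X] ≈ 0.046946; in regime p = Θ(1/n^{3/2}) E[X] tends to 0 (below the triangle threshold p ~ 1/n).


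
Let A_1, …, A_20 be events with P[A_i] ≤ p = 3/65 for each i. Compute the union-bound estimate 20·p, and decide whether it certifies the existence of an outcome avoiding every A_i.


Union bound: P[∪_{i=1}^{20} A_i] ≤ Σ_i P[A_i] ≤ 20·p = 20·(3/65) = 12/13.
Numerically: 12/13 ≈ 0.92308.
Is 12/13 < 1? YES.
Since P[∪ A_i] ≤ 12/13 < 1, the complement has P[∩ A_i^c] ≥ 1 − 12/13 = 1/13 > 0, so some outcome avoids every A_i.

20·p = 12/13 ≈ 0.92308; existence CERTIFIED by the union bound.


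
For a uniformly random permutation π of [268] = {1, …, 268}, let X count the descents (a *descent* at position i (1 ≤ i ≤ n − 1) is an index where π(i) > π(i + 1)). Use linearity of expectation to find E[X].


Write X = Σ X_I over i = 1, …, 267, with X_I the indicator of one descent.
There are 267 indicators.
For each fixed i, the pair (π(i), π(i+1)) is a uniformly random ordered pair of distinct values from {1, …, 268}; by symmetry P[π(i) > π(i+1)] = 1/2.
By linearity: E[X] = 267 · (1/2) = (268 − 1) · (1/2) = 267/2 ≈ 133.500000.

E[X] = 267/2 = 133.500000.


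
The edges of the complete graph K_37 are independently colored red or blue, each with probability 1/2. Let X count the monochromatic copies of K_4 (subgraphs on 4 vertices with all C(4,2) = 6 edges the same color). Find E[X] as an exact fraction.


Let X = Σ_S X_S over the C(37, 4) = 66045 subsets S of size 4, where X_S = 1 if the K_4 on S is monochromatic.
For a fixed S, the K_4 on S has C(4, 2) = 6 edges. P[all 6 edges red] = (1/2)^6, and likewise for blue, so P[monochromatic] = 2·(1/2)^6 = 2^{1 − 6} = 1/32.
Summing: E[X] = C(37, 4) · 2^{1 − 6} = 66045 · 1/32 = 66045/32.
Numerically: E[X] ≈ 2063.906.

E[X] = C(37,4)·2^(1−C(4,2)) = 66045/32 ≈ 2063.906.


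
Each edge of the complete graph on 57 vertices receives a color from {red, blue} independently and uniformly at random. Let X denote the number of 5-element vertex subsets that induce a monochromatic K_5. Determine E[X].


Let X = Σ_S X_S over the C(57, 5) = 4187106 subsets S of size 5, where X_S = 1 if the K_5 on S is monochromatic.
For a fixed S, the K_5 on S has C(5, 2) = 10 edges. P[all 10 edges red] = (1/2)^10, and likewise for blue, so P[monochromatic] = 2·(1/2)^10 = 2^{1 − 10} = 1/512.
Summing: E[X] = C(57, 5) · 2^{1 − 10} = 4187106 · 1/512 = 2093553/256.
Numerically: E[X] ≈ 8177.941406.

E[X] = C(57,5)·2^(1−C(5,2)) = 2093553/256 ≈ 8177.941406.


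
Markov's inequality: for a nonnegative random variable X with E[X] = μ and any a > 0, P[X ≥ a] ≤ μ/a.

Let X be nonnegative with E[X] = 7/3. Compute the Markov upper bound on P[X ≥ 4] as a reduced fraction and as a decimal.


μ = E[X] = 7/3, a = 4.
Markov: P[X ≥ 4] ≤ μ/a = (7/3)/4 = 7/12.
Numerically: ≈ 0.583.
(Since a = 4 > μ = 2.333, the bound 7/12 is < 1 and informative.)

P[X ≥ 4] ≤ 7/12 ≈ 0.583.


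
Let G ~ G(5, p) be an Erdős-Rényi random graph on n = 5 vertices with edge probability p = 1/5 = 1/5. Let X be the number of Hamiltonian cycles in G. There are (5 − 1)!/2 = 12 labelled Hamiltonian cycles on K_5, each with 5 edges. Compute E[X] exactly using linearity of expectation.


K_5 has (5 − 1)!/2 = 12 labelled Hamiltonian cycles.
For each such Hamiltonian cycle H, let X_H = 1 if all 5 edges of H are present in G. Then P[X_H = 1] = p^{5} = (1/5)^{5} = 1/3125.
By linearity of expectation: E[X] = Σ_H E[X_H] = 12 · p^{5} = 12 · 1/3125 = 12/3125.
Numerically: E[X] ≈ 0.00384.

E[X] = 12 · (1/5)^{5} = 12/3125 ≈ 0.00384.


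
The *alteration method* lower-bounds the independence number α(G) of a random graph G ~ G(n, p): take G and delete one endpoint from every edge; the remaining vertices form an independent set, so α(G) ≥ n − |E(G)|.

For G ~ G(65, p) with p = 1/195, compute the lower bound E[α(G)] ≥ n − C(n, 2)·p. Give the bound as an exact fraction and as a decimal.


E[|E(G)|] = C(65, 2)·p = 2080 · (1/195) = 32/3.
E[α(G)] ≥ n − E[|E(G)|] = 65 − 32/3 = 163/3.
Numerically: ≈ 54.3333.
(This is only a lower bound; the true E[α(G)] may be larger.)

E[α(G)] ≥ 163/3 ≈ 54.3333.


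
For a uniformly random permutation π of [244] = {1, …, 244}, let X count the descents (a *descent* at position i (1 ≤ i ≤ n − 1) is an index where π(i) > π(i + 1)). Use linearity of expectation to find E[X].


Write X = Σ X_I over i = 1, …, 243, with X_I the indicator of one descent.
There are 243 indicators.
For each fixed i, the pair (π(i), π(i+1)) is a uniformly random ordered pair of distinct values from {1, …, 244}; by symmetry P[π(i) > π(i+1)] = 1/2.
By linearity: E[X] = 243 · (1/2) = (244 − 1) · (1/2) = 243/2 ≈ 121.5000.

E[X] = 243/2 = 121.5000.


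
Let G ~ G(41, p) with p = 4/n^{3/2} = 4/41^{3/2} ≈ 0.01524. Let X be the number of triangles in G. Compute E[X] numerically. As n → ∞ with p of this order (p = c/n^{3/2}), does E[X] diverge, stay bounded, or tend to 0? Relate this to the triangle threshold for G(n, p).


Number of potential triangles: C(41, 3) = 10660.
Each occurs with probability p³ ≈ (0.01524)³ ≈ 3.537143e-06.
By linearity: E[X] = C(41, 3)·p³ ≈ 10660 · 3.537143e-06 ≈ 0.0377.
Since α = 3/2 > 1, p = c/n^{3/2} = o(1/n) is below the triangle threshold p ~ 1/n. Asymptotically E[X] ~ (c³/6)·n^{3(1−α)} = (4³/6)·n^{-1.5} → 0, so by Markov's inequality G has no triangles w.h.p.

E[X] ≈ 0.0377; in regime p = Θ(1/n^{3/2}) E[X] tends to 0 (below the triangle threshold p ~ 1/n).


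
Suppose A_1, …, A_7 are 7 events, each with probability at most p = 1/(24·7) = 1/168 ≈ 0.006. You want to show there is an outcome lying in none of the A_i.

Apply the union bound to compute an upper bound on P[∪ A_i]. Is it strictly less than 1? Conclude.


Union bound: P[∪_{i=1}^{7} A_i] ≤ Σ_i P[A_i] ≤ 7·p = 7·(1/168) = 1/24.
Numerically: 1/24 ≈ 0.042.
Is 1/24 < 1? YES.
Since P[∪ A_i] ≤ 1/24 < 1, the complement has P[∩ A_i^c] ≥ 1 − 1/24 = 23/24 > 0, so some outcome avoids every A_i.

7·p = 1/24 ≈ 0.042; existence CERTIFIED by the union bound.


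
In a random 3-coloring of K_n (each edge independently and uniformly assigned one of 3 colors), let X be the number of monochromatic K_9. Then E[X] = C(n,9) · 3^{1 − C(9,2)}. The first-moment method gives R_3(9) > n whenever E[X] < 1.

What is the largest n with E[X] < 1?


We need C(n, 9) · 3^{1 − 36} < 1, i.e. C(n, 9) < 3^{36 − 1} = 50031545098999707.
Check values of n near the boundary:
  n = 300: C(300, 9) = 48052241692154700; 48052241692154700 < 50031545098999707? YES
  n = 301: C(301, 9) = 49533303936090975; 49533303936090975 < 50031545098999707? YES
  n = 302: C(302, 9) = 51054804739588650; 51054804739588650 < 50031545098999707? NO
  n = 303: C(303, 9) = 52617706925494425; 52617706925494425 < 50031545098999707? NO
The largest n with C(n, 9) < 50031545098999707 is n = 301 (where E[X] = 16511101312030325/16677181699666569 ≈ 0.990041). Hence R_3(9) > 301, i.e. R_3(9) ≥ 302.

Largest n = 301; hence R_3(9) > 301.
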